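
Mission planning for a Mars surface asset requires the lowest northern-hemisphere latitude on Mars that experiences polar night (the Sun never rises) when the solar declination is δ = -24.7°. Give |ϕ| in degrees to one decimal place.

Polar night requires cos h₀ = −tan ϕ tan δ ≥ 1, i.e. tan ϕ tan δ ≤ −1.
The boundary is |tan ϕ| · |tan δ| = 1, so |ϕ| = 90° − |δ| = 90° − 24.7° = 65.3° in the northern hemisphere.

|ϕ| = 65.3°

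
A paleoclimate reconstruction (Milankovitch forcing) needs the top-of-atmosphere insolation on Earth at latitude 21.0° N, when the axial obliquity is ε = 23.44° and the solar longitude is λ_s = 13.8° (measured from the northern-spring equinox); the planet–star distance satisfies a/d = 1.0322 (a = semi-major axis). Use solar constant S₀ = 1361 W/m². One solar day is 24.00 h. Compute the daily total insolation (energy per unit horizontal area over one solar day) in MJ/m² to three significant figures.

Solar declination: sin δ = sin ε · sin λ_s = sin 23.44° × sin 13.8° = 0.09489, so δ = +5.445°.
cos H₀ = −tan(+21.0°) tan(+5.445°) = -0.0366, H₀ = 1.6074 rad.
Bracket: H₀ sin φ sin δ + cos φ cos δ sin H₀ = 1.6074×0.35837×0.09489 + 0.93358×0.99549×0.99933 = 0.054661 + 0.928747 = 0.983408.
Inverse-square distance factor (a/d)² = 1.0322² = 1.065437.
Q̄ = (S₀/π) × 1.065437 × [bracket] = (1361/π) × 1.065437 × 0.983408 = 453.91 W/m².
Daily total = Q̄ × 24.00 h × 3600 s/h = 453.91 × 24.00 × 3600 / 10⁶ = 39.22 MJ/m².

39.2 MJ/m²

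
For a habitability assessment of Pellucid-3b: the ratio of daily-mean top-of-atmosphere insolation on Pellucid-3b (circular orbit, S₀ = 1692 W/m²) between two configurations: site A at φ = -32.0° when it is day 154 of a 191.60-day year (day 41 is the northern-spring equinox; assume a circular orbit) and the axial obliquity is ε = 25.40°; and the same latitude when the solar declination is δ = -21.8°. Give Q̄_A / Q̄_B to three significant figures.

Q̄_A / Q̄_B ≈ 0.914

— Configuration A (φ=-32.0°):
Solar longitude: λ_s = 360° × (154 − 41)/191.60 = 212.317°.
sin δ = sin 25.40° × sin 212.317° = -0.22931, so δ = -13.257°.
cos H₀ = −tan(-32.0°) tan(-13.257°) = -0.1472, H₀ = 1.7185 rad.
Bracket: H₀ sin φ sin δ + cos φ cos δ sin H₀ = 1.7185×-0.52992×-0.22931 + 0.84805×0.97335×0.98910 = 0.208825 + 0.816452 = 1.025277.
Q̄ = (S₀/π) × [bracket] = (1692/π) × 1.025277 = 552.19 W/m².
— Configuration B (φ=-32.0°):
cos H₀ = −tan(-32.0°) tan(-21.800°) = -0.2499, H₀ = 1.8234 rad.
Bracket: H₀ sin φ sin δ + cos φ cos δ sin H₀ = 1.8234×-0.52992×-0.37137 + 0.84805×0.92849×0.96826 = 0.358839 + 0.762414 = 1.121253.
Q̄ = (S₀/π) × [bracket] = (1692/π) × 1.121253 = 603.88 W/m².
Ratio Q̄_A / Q̄_B = 552.19 / 603.88 = 0.9144.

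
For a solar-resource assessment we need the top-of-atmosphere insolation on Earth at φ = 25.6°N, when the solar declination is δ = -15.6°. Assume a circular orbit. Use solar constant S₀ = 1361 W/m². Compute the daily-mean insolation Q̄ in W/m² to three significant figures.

Q̄ ≈ 301 W/m²

cos H₀ = −tan(+25.6°) tan(-15.600°) = 0.1338, H₀ = 1.4366 rad.
Bracket: H₀ sin φ sin δ + cos φ cos δ sin H₀ = 1.4366×0.43209×-0.26892 + 0.90183×0.96316×0.99101 = -0.166930 + 0.860798 = 0.693868.
Q̄ = (S₀/π) × [bracket] = (1361/π) × 0.693868 = 300.6 W/m².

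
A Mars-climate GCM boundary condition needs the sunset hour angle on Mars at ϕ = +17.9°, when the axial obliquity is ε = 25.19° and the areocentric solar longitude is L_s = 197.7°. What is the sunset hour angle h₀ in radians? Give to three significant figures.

sin δ = sin 25.19° × sin 197.7° = -0.12940, so δ = -7.435°.
cos h₀ = −tan ϕ · tan δ = −tan(+17.9°) × tan(-7.435°) = 0.0422, so h₀ = 1.5286 rad = 87.58°.

h₀ = 1.53 rad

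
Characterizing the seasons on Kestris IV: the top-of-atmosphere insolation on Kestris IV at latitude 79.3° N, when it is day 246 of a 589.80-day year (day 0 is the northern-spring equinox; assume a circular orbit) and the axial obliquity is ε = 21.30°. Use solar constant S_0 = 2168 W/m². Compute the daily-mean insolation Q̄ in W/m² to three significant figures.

Solar longitude: L_s = 360° × (246 − 0)/589.80 = 150.153°.
sin δ = sin 21.30° × sin 150.153° = 0.18079, so δ = +10.416°.
cos h₀ = −tan(+79.3°) tan(+10.416°) = -0.9728, h₀ = 2.9079 rad.
Bracket: h₀ sin ϕ sin δ + cos ϕ cos δ sin h₀ = 2.9079×0.98261×0.18079 + 0.18567×0.98352×0.23157 = 0.516577 + 0.042287 = 0.558864.
Q̄ = (S_0/π) × [bracket] = (2168/π) × 0.558864 = 385.7 W/m².

Q̄ ≈ 386 W/m²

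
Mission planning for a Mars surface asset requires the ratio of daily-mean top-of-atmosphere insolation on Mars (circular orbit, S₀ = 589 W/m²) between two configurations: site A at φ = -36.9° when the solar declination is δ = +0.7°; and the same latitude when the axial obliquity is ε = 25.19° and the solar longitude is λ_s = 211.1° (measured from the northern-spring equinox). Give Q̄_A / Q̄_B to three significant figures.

— Configuration A (φ=-36.9°):
cos H₀ = −tan(-36.9°) tan(+0.700°) = 0.0092, H₀ = 1.5616 rad.
Bracket: H₀ sin φ sin δ + cos φ cos δ sin H₀ = 1.5616×-0.60042×0.01222 + 0.79968×0.99993×0.99996 = -0.011458 + 0.799592 = 0.788134.
Q̄ = (S₀/π) × [bracket] = (589/π) × 0.788134 = 147.76 W/m².
— Configuration B (φ=-36.9°):
Solar declination: sin δ = sin ε · sin λ_s = sin 25.19° × sin 211.1° = -0.21985, so δ = -12.700°.
cos H₀ = −tan(-36.9°) tan(-12.700°) = -0.1692, H₀ = 1.7408 rad.
Bracket: H₀ sin φ sin δ + cos φ cos δ sin H₀ = 1.7408×-0.60042×-0.21985 + 0.79968×0.97553×0.98558 = 0.229790 + 0.768863 = 0.998653.
Q̄ = (S₀/π) × [bracket] = (589/π) × 0.998653 = 187.23 W/m².
Ratio Q̄_A / Q̄_B = 147.76 / 187.23 = 0.7892.

Q̄_A / Q̄_B ≈ 0.789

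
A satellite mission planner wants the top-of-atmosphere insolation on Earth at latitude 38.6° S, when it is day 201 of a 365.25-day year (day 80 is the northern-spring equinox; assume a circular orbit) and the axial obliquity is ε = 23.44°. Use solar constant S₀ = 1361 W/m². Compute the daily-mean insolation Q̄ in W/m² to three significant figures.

Q̄ ≈ 184 W/m²

Solar longitude: λ_s = 360° × (201 − 80)/365.25 = 119.261°.
sin δ = sin 23.44° × sin 119.261° = 0.34703, so δ = +20.306°.
cos H₀ = −tan(-38.6°) tan(+20.306°) = 0.2954, H₀ = 1.2709 rad.
Bracket: H₀ sin φ sin δ + cos φ cos δ sin H₀ = 1.2709×-0.62388×0.34703 + 0.78152×0.93785×0.95538 = -0.275156 + 0.700244 = 0.425088.
Q̄ = (S₀/π) × [bracket] = (1361/π) × 0.425088 = 184.2 W/m².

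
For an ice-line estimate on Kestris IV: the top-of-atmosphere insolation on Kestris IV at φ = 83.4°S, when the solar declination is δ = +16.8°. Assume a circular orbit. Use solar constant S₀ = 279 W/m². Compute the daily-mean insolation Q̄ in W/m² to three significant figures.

cos H₀ = −tan(-83.4°) tan(+16.800°) = 2.6094 ≥ 1 ⇒ polar night, H₀ = 0 and Q̄ = 0.

Q̄ ≈ 0.00 W/m²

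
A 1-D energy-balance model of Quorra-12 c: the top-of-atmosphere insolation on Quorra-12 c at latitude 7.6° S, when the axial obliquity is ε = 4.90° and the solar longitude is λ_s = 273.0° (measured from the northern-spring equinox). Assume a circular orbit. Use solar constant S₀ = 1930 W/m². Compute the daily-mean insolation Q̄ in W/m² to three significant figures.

Q̄ ≈ 618 W/m²

Solar declination: sin δ = sin ε · sin λ_s = sin 4.90° × sin 273.0° = -0.08530, so δ = -4.893°.
cos H₀ = −tan(-7.6°) tan(-4.893°) = -0.0114, H₀ = 1.5822 rad.
Bracket: H₀ sin φ sin δ + cos φ cos δ sin H₀ = 1.5822×-0.13226×-0.08530 + 0.99122×0.99636×0.99993 = 0.017850 + 0.987543 = 1.005393.
Q̄ = (S₀/π) × [bracket] = (1930/π) × 1.005393 = 617.7 W/m².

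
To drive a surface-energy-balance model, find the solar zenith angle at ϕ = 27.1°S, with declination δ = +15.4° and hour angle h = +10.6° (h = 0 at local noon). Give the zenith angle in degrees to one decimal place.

θ_z = 43.7°

cos θ_z = sin ϕ sin δ + cos ϕ cos δ cos h = -0.120973 + 0.843604 = 0.722631.
θ_z = arccos(0.722631) = 43.7°.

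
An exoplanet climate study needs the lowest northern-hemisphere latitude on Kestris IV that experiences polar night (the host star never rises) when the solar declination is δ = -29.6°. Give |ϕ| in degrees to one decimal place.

Polar night requires cos h₀ = −tan ϕ tan δ ≥ 1, i.e. tan ϕ tan δ ≤ −1.
The boundary is |tan ϕ| · |tan δ| = 1, so |ϕ| = 90° − |δ| = 90° − 29.6° = 60.4° in the northern hemisphere.

|ϕ| = 60.4°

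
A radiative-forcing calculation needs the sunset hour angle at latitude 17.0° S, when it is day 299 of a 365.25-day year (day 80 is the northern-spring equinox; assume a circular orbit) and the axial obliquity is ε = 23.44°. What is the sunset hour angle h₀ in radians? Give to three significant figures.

Solar longitude: L_s = 360° × (299 − 80)/365.25 = 215.852°.
sin δ = sin 23.44° × sin 215.852° = -0.23298, so δ = -13.473°.
cos h₀ = −tan ϕ · tan δ = −tan(-17.0°) × tan(-13.473°) = -0.0732, so h₀ = 1.6441 rad = 94.20°.

h₀ = 1.64 rad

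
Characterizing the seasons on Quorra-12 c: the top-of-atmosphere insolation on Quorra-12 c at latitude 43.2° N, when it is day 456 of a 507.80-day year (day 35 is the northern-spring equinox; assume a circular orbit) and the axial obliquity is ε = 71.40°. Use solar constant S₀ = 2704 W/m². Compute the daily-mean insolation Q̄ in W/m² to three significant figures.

Q̄ ≈ 0.00 W/m²

Solar longitude: λ_s = 360° × (456 − 35)/507.80 = 298.464°.
sin δ = sin 71.40° × sin 298.464° = -0.83320, so δ = -56.429°.
cos H₀ = −tan(+43.2°) tan(-56.429°) = 1.4149 ≥ 1 ⇒ polar night, H₀ = 0 and Q̄ = 0.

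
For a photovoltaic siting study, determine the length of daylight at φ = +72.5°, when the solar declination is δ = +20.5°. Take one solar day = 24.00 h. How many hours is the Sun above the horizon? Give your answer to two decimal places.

24.00 h

Sunrise equation: cos H₀ = −tan φ · tan δ = -1.1858 ≤ −1, so the Sun never sets (polar day) and H₀ = π.
Daylight = 2H₀/(2π) × 24.00 h = (3.1416/π) × 24.00 = 24.00 h.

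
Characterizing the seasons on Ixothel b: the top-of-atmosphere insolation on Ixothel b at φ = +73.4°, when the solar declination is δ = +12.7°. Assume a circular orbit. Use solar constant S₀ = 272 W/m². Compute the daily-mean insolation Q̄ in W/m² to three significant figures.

cos H₀ = −tan(+73.4°) tan(+12.700°) = -0.7560, H₀ = 2.4279 rad.
Bracket: H₀ sin φ sin δ + cos φ cos δ sin H₀ = 2.4279×0.95832×0.21985 + 0.28569×0.97553×0.65462 = 0.511526 + 0.182442 = 0.693968.
Q̄ = (S₀/π) × [bracket] = (272/π) × 0.693968 = 60.08 W/m².

Q̄ ≈ 60.1 W/m²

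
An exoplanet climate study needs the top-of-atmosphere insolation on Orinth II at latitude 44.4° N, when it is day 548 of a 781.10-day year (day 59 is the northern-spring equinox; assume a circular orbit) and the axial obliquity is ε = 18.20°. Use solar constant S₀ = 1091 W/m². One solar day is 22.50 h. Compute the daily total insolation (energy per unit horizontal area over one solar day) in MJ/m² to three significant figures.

13.2 MJ/m²

Solar longitude: λ_s = 360° × (548 − 59)/781.10 = 225.374°.
sin δ = sin 18.20° × sin 225.374° = -0.22229, so δ = -12.844°.
cos H₀ = −tan(+44.4°) tan(-12.844°) = 0.2233, H₀ = 1.3456 rad.
Bracket: H₀ sin φ sin δ + cos φ cos δ sin H₀ = 1.3456×0.69966×-0.22229 + 0.71447×0.97498×0.97476 = -0.209278 + 0.679012 = 0.469734.
Q̄ = (S₀/π) × [bracket] = (1091/π) × 0.469734 = 163.13 W/m².
Daily total = Q̄ × 22.50 h × 3600 s/h = 163.13 × 22.50 × 3600 / 10⁶ = 13.21 MJ/m².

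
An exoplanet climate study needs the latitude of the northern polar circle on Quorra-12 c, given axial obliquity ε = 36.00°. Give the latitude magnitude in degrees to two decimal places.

54.00°

The polar circle is the lowest latitude that experiences at least one full rotation of continuous daylight at the northern-summer solstice; it lies at |φ| = 90° − ε = 90° − 36.00° = 54.00°.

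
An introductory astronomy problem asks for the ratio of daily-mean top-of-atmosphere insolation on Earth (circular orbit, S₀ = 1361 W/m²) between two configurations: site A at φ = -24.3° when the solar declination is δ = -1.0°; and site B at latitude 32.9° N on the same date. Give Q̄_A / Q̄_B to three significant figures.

— Configuration A (φ=-24.3°):
cos H₀ = −tan(-24.3°) tan(-1.000°) = -0.0079, H₀ = 1.5787 rad.
Bracket: H₀ sin φ sin δ + cos φ cos δ sin H₀ = 1.5787×-0.41151×-0.01745 + 0.91140×0.99985×0.99997 = 0.011336 + 0.911236 = 0.922572.
Q̄ = (S₀/π) × [bracket] = (1361/π) × 0.922572 = 399.68 W/m².
— Configuration B (φ=+32.9°):
cos H₀ = −tan(+32.9°) tan(-1.000°) = 0.0113, H₀ = 1.5595 rad.
Bracket: H₀ sin φ sin δ + cos φ cos δ sin H₀ = 1.5595×0.54317×-0.01745 + 0.83962×0.99985×0.99994 = -0.014781 + 0.839444 = 0.824663.
Q̄ = (S₀/π) × [bracket] = (1361/π) × 0.824663 = 357.26 W/m².
Ratio Q̄_A / Q̄_B = 399.68 / 357.26 = 1.119.

Q̄_A / Q̄_B ≈ 1.12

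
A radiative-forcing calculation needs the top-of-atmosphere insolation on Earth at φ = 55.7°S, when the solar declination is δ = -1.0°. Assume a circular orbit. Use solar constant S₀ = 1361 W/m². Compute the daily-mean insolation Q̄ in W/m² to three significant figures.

Q̄ ≈ 254 W/m²

cos H₀ = −tan(-55.7°) tan(-1.000°) = -0.0256, H₀ = 1.5964 rad.
Bracket: H₀ sin φ sin δ + cos φ cos δ sin H₀ = 1.5964×-0.82610×-0.01745 + 0.56353×0.99985×0.99967 = 0.023013 + 0.563260 = 0.586273.
Q̄ = (S₀/π) × [bracket] = (1361/π) × 0.586273 = 254.0 W/m².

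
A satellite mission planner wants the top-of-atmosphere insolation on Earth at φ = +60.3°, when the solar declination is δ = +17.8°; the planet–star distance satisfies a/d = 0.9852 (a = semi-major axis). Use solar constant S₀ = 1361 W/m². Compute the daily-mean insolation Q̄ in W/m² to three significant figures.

Q̄ ≈ 406 W/m²

cos H₀ = −tan(+60.3°) tan(+17.800°) = -0.5629, H₀ = 2.1687 rad.
Bracket: H₀ sin φ sin δ + cos φ cos δ sin H₀ = 2.1687×0.86863×0.30570 + 0.49546×0.95213×0.82653 = 0.575877 + 0.389909 = 0.965786.
Inverse-square distance factor (a/d)² = 0.9852² = 0.970619.
Q̄ = (S₀/π) × 0.970619 × [bracket] = (1361/π) × 0.970619 × 0.965786 = 406.1 W/m².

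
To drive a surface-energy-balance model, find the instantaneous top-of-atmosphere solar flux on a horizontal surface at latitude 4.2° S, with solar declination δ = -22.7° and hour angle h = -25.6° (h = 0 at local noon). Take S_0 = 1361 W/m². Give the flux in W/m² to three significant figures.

1.17e+03 W/m²

cos θ_z = sin ϕ sin δ + cos ϕ cos δ cos h = 0.028263 + 0.829741 = 0.858004.
Flux = S_0 · cos θ_z = 1361 × 0.858004 = 1168 W/m².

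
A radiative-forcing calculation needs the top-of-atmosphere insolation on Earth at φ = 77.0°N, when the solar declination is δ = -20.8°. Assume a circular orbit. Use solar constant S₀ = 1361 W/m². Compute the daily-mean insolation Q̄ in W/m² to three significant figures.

cos H₀ = −tan(+77.0°) tan(-20.800°) = 1.6454 ≥ 1 ⇒ polar night, H₀ = 0 and Q̄ = 0.

Q̄ ≈ 0.00 W/m²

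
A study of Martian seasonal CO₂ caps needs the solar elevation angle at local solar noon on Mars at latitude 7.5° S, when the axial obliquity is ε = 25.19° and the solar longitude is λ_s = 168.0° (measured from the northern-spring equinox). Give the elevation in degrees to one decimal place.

Solar declination: sin δ = sin ε · sin λ_s = sin 25.19° × sin 168.0° = 0.08849, so δ = +5.077°.
At local noon the hour angle is zero, so the zenith angle equals |φ − δ| = |-7.5° − (+5.077°)| = 12.577°.
Elevation = 90° − 12.577° = 77.4°.

77.4°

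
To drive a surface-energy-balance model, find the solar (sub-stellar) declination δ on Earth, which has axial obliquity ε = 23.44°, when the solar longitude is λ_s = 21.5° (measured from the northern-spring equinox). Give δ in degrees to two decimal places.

δ = +8.38°

sin δ = sin ε · sin λ_s = sin 23.44° × sin 21.5° = 0.145790.
δ = arcsin(0.145790) = +8.38°.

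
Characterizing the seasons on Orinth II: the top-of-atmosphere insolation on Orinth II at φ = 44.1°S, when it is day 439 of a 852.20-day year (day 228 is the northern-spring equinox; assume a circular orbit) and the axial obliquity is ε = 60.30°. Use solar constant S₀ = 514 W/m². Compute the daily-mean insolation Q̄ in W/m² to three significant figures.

Q̄ ≈ 0.00 W/m²

Solar longitude: λ_s = 360° × (439 − 228)/852.20 = 89.134°.
sin δ = sin 60.30° × sin 89.134° = 0.86853, so δ = +60.289°.
cos H₀ = −tan(-44.1°) tan(+60.289°) = 1.6982 ≥ 1 ⇒ polar night, H₀ = 0 and Q̄ = 0.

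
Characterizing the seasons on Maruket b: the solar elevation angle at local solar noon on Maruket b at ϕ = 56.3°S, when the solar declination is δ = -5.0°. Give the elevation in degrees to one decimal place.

At local noon the hour angle is zero, so the zenith angle equals |ϕ − δ| = |-56.3° − (-5.000°)| = 51.300°.
Elevation = 90° − 51.300° = 38.7°.

38.7°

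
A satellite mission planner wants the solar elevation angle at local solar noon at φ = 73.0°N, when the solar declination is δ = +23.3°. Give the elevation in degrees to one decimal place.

At local noon the hour angle is zero, so the zenith angle equals |φ − δ| = |+73.0° − (+23.300°)| = 49.700°.
Elevation = 90° − 49.700° = 40.3°.

40.3°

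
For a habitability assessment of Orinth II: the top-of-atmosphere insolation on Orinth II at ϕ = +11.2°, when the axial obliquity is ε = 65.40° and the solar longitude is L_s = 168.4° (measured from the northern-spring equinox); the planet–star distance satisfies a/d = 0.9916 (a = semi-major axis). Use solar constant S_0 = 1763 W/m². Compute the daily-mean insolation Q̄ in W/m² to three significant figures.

Q̄ ≈ 563 W/m²

Solar declination: sin δ = sin ε · sin L_s = sin 65.40° × sin 168.4° = 0.18283, so δ = +10.534°.
cos h₀ = −tan(+11.2°) tan(+10.534°) = -0.0368, h₀ = 1.6076 rad.
Bracket: h₀ sin ϕ sin δ + cos ϕ cos δ sin h₀ = 1.6076×0.19423×0.18283 + 0.98096×0.98315×0.99932 = 0.057088 + 0.963775 = 1.020863.
Inverse-square distance factor (a/d)² = 0.9916² = 0.983271.
Q̄ = (S_0/π) × 0.983271 × [bracket] = (1763/π) × 0.983271 × 1.020863 = 563.3 W/m².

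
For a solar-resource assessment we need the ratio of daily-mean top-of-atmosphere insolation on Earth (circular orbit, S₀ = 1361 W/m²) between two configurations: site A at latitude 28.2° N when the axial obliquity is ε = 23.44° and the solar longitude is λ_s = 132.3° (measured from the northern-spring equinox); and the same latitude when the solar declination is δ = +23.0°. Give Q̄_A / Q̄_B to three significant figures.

Q̄_A / Q̄_B ≈ 0.955

— Configuration A (φ=+28.2°):
Solar declination: sin δ = sin ε · sin λ_s = sin 23.44° × sin 132.3° = 0.29422, so δ = +17.111°.
cos H₀ = −tan(+28.2°) tan(+17.111°) = -0.1651, H₀ = 1.7366 rad.
Bracket: H₀ sin φ sin δ + cos φ cos δ sin H₀ = 1.7366×0.47255×0.29422 + 0.88130×0.95574×0.98628 = 0.241446 + 0.830737 = 1.072183.
Q̄ = (S₀/π) × [bracket] = (1361/π) × 1.072183 = 464.49 W/m².
— Configuration B (φ=+28.2°):
cos H₀ = −tan(+28.2°) tan(+23.000°) = -0.2276, H₀ = 1.8004 rad.
Bracket: H₀ sin φ sin δ + cos φ cos δ sin H₀ = 1.8004×0.47255×0.39073 + 0.88130×0.92050×0.97375 = 0.332425 + 0.789942 = 1.122367.
Q̄ = (S₀/π) × [bracket] = (1361/π) × 1.122367 = 486.23 W/m².
Ratio Q̄_A / Q̄_B = 464.49 / 486.23 = 0.9553.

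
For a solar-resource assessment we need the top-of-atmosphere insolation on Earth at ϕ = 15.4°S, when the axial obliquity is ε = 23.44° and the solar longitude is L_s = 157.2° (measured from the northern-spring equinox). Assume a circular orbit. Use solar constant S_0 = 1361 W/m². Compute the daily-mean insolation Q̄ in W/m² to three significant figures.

Solar declination: sin δ = sin ε · sin L_s = sin 23.44° × sin 157.2° = 0.15415, so δ = +8.867°.
cos h₀ = −tan(-15.4°) tan(+8.867°) = 0.0430, h₀ = 1.5278 rad.
Bracket: h₀ sin ϕ sin δ + cos ϕ cos δ sin h₀ = 1.5278×-0.26556×0.15415 + 0.96410×0.98805×0.99908 = -0.062542 + 0.951703 = 0.889161.
Q̄ = (S_0/π) × [bracket] = (1361/π) × 0.889161 = 385.2 W/m².

Q̄ ≈ 385 W/m²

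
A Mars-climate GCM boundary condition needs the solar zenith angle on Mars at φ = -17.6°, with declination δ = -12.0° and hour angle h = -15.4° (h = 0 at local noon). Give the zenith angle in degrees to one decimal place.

cos θ_z = sin φ sin δ + cos φ cos δ cos h = 0.062866 + 0.898885 = 0.961751.
θ_z = arccos(0.961751) = 15.9°.

θ_z = 15.9°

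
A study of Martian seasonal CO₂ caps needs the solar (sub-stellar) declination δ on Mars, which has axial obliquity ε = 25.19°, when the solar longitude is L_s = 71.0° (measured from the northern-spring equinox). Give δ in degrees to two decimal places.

δ = +23.73°

sin δ = sin ε · sin L_s = sin 25.19° × sin 71.0° = 0.402433.
δ = arcsin(0.402433) = +23.73°.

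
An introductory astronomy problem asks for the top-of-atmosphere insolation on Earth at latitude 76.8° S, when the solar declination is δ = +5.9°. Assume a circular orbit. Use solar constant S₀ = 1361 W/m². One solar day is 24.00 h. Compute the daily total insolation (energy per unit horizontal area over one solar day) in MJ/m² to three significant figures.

cos H₀ = −tan(-76.8°) tan(+5.900°) = 0.4406, H₀ = 1.1145 rad.
Bracket: H₀ sin φ sin δ + cos φ cos δ sin H₀ = 1.1145×-0.97358×0.10279 + 0.22835×0.99470×0.89771 = -0.111533 + 0.203906 = 0.092373.
Q̄ = (S₀/π) × [bracket] = (1361/π) × 0.092373 = 40.018 W/m².
Daily total = Q̄ × 24.00 h × 3600 s/h = 40.018 × 24.00 × 3600 / 10⁶ = 3.458 MJ/m².

3.46 MJ/m²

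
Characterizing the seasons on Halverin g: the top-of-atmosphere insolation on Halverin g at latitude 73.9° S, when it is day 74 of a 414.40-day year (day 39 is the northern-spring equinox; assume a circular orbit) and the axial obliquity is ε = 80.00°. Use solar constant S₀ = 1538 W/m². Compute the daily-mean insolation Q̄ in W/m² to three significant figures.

Q̄ ≈ 0.00 W/m²

Solar longitude: λ_s = 360° × (74 − 39)/414.40 = 30.405°.
sin δ = sin 80.00° × sin 30.405° = 0.49843, so δ = +29.896°.
cos H₀ = −tan(-73.9°) tan(+29.896°) = 1.9919 ≥ 1 ⇒ polar night, H₀ = 0 and Q̄ = 0.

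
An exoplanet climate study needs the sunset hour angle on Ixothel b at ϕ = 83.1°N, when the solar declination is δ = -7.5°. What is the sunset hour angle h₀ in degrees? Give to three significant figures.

cos h₀ = −tan ϕ · tan δ = 1.0879 ≥ 1, so the host star never rises (polar night) and h₀ = 0.

h₀ = 0.00°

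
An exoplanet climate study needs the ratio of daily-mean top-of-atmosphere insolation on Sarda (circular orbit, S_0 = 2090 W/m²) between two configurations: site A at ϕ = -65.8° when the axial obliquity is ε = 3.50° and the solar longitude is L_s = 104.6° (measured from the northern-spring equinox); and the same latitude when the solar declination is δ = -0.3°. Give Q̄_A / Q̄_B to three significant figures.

Q̄_A / Q̄_B ≈ 0.786

— Configuration A (ϕ=-65.8°):
Solar declination: sin δ = sin ε · sin L_s = sin 3.50° × sin 104.6° = 0.05908, so δ = +3.387°.
cos h₀ = −tan(-65.8°) tan(+3.387°) = 0.1317, h₀ = 1.4387 rad.
Bracket: h₀ sin ϕ sin δ + cos ϕ cos δ sin h₀ = 1.4387×-0.91212×0.05908 + 0.40992×0.99825×0.99129 = -0.077529 + 0.405638 = 0.328109.
Q̄ = (S_0/π) × [bracket] = (2090/π) × 0.328109 = 218.28 W/m².
— Configuration B (ϕ=-65.8°):
cos h₀ = −tan(-65.8°) tan(-0.300°) = -0.0117, h₀ = 1.5824 rad.
Bracket: h₀ sin ϕ sin δ + cos ϕ cos δ sin h₀ = 1.5824×-0.91212×-0.00524 + 0.40992×0.99999×0.99993 = 0.007563 + 0.409887 = 0.417450.
Q̄ = (S_0/π) × [bracket] = (2090/π) × 0.417450 = 277.72 W/m².
Ratio Q̄_A / Q̄_B = 218.28 / 277.72 = 0.7860.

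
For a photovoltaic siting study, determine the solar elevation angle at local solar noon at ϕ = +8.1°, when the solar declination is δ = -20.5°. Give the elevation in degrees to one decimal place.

At local noon the hour angle is zero, so the zenith angle equals |ϕ − δ| = |+8.1° − (-20.500°)| = 28.600°.
Elevation = 90° − 28.600° = 61.4°.

61.4°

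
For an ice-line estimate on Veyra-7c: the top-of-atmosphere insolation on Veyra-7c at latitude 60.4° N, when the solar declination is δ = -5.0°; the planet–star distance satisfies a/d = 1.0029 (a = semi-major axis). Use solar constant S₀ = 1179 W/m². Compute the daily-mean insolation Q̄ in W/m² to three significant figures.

Q̄ ≈ 143 W/m²

cos H₀ = −tan(+60.4°) tan(-5.000°) = 0.1540, H₀ = 1.4162 rad.
Bracket: H₀ sin φ sin δ + cos φ cos δ sin H₀ = 1.4162×0.86949×-0.08716 + 0.49394×0.99619×0.98807 = -0.107326 + 0.486188 = 0.378862.
Inverse-square distance factor (a/d)² = 1.0029² = 1.005808.
Q̄ = (S₀/π) × 1.005808 × [bracket] = (1179/π) × 1.005808 × 0.378862 = 143.0 W/m².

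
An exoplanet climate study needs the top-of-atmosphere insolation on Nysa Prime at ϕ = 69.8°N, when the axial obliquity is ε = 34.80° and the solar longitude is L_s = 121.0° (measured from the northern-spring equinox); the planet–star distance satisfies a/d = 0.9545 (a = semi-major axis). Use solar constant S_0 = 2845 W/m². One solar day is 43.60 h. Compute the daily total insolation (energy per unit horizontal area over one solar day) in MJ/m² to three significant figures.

187 MJ/m²

Solar declination: sin δ = sin ε · sin L_s = sin 34.80° × sin 121.0° = 0.48920, so δ = +29.288°.
cos h₀ = −tan(+69.8°) tan(+29.288°) = -1.5245 ≤ −1 ⇒ polar day, h₀ = π.
Bracket: h₀ sin ϕ sin δ + cos ϕ cos δ sin h₀ = 3.1416×0.93849×0.48920 + 0.34530×0.87217×0.00000 = 1.442338 + 0.000000 = 1.442338.
Inverse-square distance factor (a/d)² = 0.9545² = 0.911070.
Q̄ = (S_0/π) × 0.911070 × [bracket] = (2845/π) × 0.911070 × 1.442338 = 1190.0 W/m².
Daily total = Q̄ × 43.60 h × 3600 s/h = 1190.0 × 43.60 × 3600 / 10⁶ = 186.8 MJ/m².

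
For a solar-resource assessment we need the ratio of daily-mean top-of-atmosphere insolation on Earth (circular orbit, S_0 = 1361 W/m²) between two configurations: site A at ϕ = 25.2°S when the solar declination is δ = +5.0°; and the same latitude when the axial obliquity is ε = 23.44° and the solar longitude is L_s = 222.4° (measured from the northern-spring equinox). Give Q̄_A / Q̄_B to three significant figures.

— Configuration A (ϕ=-25.2°):
cos h₀ = −tan(-25.2°) tan(+5.000°) = 0.0412, h₀ = 1.5296 rad.
Bracket: h₀ sin ϕ sin δ + cos ϕ cos δ sin h₀ = 1.5296×-0.42578×0.08716 + 0.90483×0.99619×0.99915 = -0.056765 + 0.900616 = 0.843851.
Q̄ = (S_0/π) × [bracket] = (1361/π) × 0.843851 = 365.57 W/m².
— Configuration B (ϕ=-25.2°):
Solar declination: sin δ = sin ε · sin L_s = sin 23.44° × sin 222.4° = -0.26823, so δ = -15.559°.
cos h₀ = −tan(-25.2°) tan(-15.559°) = -0.1310, h₀ = 1.7022 rad.
Bracket: h₀ sin ϕ sin δ + cos ϕ cos δ sin h₀ = 1.7022×-0.42578×-0.26823 + 0.90483×0.96335×0.99138 = 0.194403 + 0.864154 = 1.058557.
Q̄ = (S_0/π) × [bracket] = (1361/π) × 1.058557 = 458.59 W/m².
Ratio Q̄_A / Q̄_B = 365.57 / 458.59 = 0.7972.

Q̄_A / Q̄_B ≈ 0.797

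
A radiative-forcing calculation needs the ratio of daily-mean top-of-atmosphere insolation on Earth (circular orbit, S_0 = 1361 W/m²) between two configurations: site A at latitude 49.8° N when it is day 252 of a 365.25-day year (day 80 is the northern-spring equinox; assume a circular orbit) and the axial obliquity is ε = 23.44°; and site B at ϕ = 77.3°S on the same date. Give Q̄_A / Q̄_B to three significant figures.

— Configuration A (ϕ=+49.8°):
Solar longitude: L_s = 360° × (252 − 80)/365.25 = 169.528°.
sin δ = sin 23.44° × sin 169.528° = 0.07230, so δ = +4.146°.
cos h₀ = −tan(+49.8°) tan(+4.146°) = -0.0858, h₀ = 1.6567 rad.
Bracket: h₀ sin ϕ sin δ + cos ϕ cos δ sin h₀ = 1.6567×0.76380×0.07230 + 0.64546×0.99738×0.99631 = 0.091488 + 0.641393 = 0.732881.
Q̄ = (S_0/π) × [bracket] = (1361/π) × 0.732881 = 317.50 W/m².
— Configuration B (ϕ=-77.3°):
cos h₀ = −tan(-77.3°) tan(+4.146°) = 0.3217, h₀ = 1.2433 rad.
Bracket: h₀ sin ϕ sin δ + cos ϕ cos δ sin h₀ = 1.2433×-0.97553×0.07230 + 0.21985×0.99738×0.94685 = -0.087691 + 0.207620 = 0.119929.
Q̄ = (S_0/π) × [bracket] = (1361/π) × 0.119929 = 51.956 W/m².
Ratio Q̄_A / Q̄_B = 317.50 / 51.956 = 6.111.

Q̄_A / Q̄_B ≈ 6.11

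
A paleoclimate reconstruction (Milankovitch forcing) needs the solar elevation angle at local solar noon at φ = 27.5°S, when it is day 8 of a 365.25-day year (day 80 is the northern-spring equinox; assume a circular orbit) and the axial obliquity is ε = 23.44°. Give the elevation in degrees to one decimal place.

84.6°

Solar longitude: λ_s = 360° × (8 − 80)/365.25 = -70.965°, i.e. -70.965° + 360° = 289.035°.
sin δ = sin 23.44° × sin 289.035° = -0.37604, so δ = -22.088°.
At local noon the hour angle is zero, so the zenith angle equals |φ − δ| = |-27.5° − (-22.088°)| = 5.412°.
Elevation = 90° − 5.412° = 84.6°.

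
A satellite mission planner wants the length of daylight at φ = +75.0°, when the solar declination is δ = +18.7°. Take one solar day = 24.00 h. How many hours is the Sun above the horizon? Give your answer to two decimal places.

Sunrise equation: cos H₀ = −tan φ · tan δ = -1.2632 ≤ −1, so the Sun never sets (polar day) and H₀ = π.
Daylight = 2H₀/(2π) × 24.00 h = (3.1416/π) × 24.00 = 24.00 h.

24.00 h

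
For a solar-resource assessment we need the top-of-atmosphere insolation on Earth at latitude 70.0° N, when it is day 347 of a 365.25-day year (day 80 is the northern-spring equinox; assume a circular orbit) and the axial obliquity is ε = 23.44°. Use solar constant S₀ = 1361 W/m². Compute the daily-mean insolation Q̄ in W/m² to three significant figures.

Q̄ ≈ 0.00 W/m²

Solar longitude: λ_s = 360° × (347 − 80)/365.25 = 263.162°.
sin δ = sin 23.44° × sin 263.162° = -0.39496, so δ = -23.263°.
cos H₀ = −tan(+70.0°) tan(-23.263°) = 1.1812 ≥ 1 ⇒ polar night, H₀ = 0 and Q̄ = 0.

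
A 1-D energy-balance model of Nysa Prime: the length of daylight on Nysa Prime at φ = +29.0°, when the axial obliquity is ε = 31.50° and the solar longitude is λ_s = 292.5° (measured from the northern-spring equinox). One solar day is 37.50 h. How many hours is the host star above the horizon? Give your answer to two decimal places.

15.04 h

Solar declination: sin δ = sin ε · sin λ_s = sin 31.50° × sin 292.5° = -0.48273, so δ = -28.864°.
cos H₀ = −tan φ · tan δ = −tan(+29.0°) × tan(-28.864°) = 0.3055, so H₀ = 1.2603 rad = 72.21°.
Daylight = 2H₀/(2π) × 37.50 h = (1.2603/π) × 37.50 = 15.04 h.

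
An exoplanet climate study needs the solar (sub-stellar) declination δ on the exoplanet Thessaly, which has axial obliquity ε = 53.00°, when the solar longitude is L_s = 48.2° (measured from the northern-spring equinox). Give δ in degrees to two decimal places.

sin δ = sin ε · sin L_s = sin 53.00° × sin 48.2° = 0.595364.
δ = arcsin(0.595364) = +36.54°.

δ = +36.54°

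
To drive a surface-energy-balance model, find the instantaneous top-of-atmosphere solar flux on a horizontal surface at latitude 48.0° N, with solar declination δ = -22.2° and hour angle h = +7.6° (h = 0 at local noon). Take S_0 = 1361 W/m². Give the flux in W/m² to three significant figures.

454 W/m²

cos θ_z = sin ϕ sin δ + cos ϕ cos δ cos h = -0.280790 + 0.614086 = 0.333296.
Flux = S_0 · cos θ_z = 1361 × 0.333296 = 453.6 W/m².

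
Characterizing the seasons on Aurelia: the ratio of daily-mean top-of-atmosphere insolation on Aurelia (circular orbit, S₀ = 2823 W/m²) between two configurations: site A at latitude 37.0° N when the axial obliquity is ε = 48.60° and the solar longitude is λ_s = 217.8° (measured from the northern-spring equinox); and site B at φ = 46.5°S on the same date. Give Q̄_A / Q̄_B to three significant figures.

— Configuration A (φ=+37.0°):
Solar declination: sin δ = sin ε · sin λ_s = sin 48.60° × sin 217.8° = -0.45975, so δ = -27.371°.
cos H₀ = −tan(+37.0°) tan(-27.371°) = 0.3901, H₀ = 1.1700 rad.
Bracket: H₀ sin φ sin δ + cos φ cos δ sin H₀ = 1.1700×0.60182×-0.45975 + 0.79864×0.88805×0.92076 = -0.323723 + 0.653033 = 0.329310.
Q̄ = (S₀/π) × [bracket] = (2823/π) × 0.329310 = 295.91 W/m².
— Configuration B (φ=-46.5°):
cos H₀ = −tan(-46.5°) tan(-27.371°) = -0.5455, H₀ = 2.1478 rad.
Bracket: H₀ sin φ sin δ + cos φ cos δ sin H₀ = 2.1478×-0.72537×-0.45975 + 0.68835×0.88805×0.83808 = 0.716267 + 0.512309 = 1.228576.
Q̄ = (S₀/π) × [bracket] = (2823/π) × 1.228576 = 1104.0 W/m².
Ratio Q̄_A / Q̄_B = 295.91 / 1104.0 = 0.2680.

Q̄_A / Q̄_B ≈ 0.268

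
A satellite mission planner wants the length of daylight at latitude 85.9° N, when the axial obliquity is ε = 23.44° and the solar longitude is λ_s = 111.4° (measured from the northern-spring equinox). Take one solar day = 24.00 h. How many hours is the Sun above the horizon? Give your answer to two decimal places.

24.00 h

Solar declination: sin δ = sin ε · sin λ_s = sin 23.44° × sin 111.4° = 0.37036, so δ = +21.738°.
Sunrise equation: cos H₀ = −tan φ · tan δ = -5.5624 ≤ −1, so the Sun never sets (polar day) and H₀ = π.
Daylight = 2H₀/(2π) × 24.00 h = (3.1416/π) × 24.00 = 24.00 h.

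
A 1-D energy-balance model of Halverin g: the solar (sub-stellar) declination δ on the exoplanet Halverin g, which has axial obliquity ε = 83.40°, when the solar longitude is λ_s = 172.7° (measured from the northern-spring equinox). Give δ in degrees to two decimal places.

sin δ = sin ε · sin λ_s = sin 83.40° × sin 172.7° = 0.126223.
δ = arcsin(0.126223) = +7.25°.

δ = +7.25°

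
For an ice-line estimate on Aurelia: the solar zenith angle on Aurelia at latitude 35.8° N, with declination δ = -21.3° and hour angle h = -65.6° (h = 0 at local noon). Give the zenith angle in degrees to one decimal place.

cos θ_z = sin ϕ sin δ + cos ϕ cos δ cos h = -0.212487 + 0.312167 = 0.099680.
θ_z = arccos(0.099680) = 84.3°.

θ_z = 84.3°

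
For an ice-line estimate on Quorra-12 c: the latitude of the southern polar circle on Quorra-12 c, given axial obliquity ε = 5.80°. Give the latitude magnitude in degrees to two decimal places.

The polar circle is the lowest latitude that experiences at least one full rotation of continuous darkness at the northern-summer solstice; it lies at |ϕ| = 90° − ε = 90° − 5.80° = 84.20°.

84.20°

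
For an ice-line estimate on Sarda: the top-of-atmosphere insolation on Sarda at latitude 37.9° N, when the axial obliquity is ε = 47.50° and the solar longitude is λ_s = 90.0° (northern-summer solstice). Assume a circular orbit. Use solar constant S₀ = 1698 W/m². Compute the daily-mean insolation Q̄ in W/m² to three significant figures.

Q̄ ≈ 785 W/m²

Solar declination: sin δ = sin ε · sin λ_s = sin 47.50° × sin 90.0° = 0.73728, so δ = +47.500°.
cos H₀ = −tan(+37.9°) tan(+47.500°) = -0.8496, H₀ = 2.5859 rad.
Bracket: H₀ sin φ sin δ + cos φ cos δ sin H₀ = 2.5859×0.61429×0.73728 + 0.78908×0.67559×0.52749 = 1.171164 + 0.281202 = 1.452366.
Q̄ = (S₀/π) × [bracket] = (1698/π) × 1.452366 = 785.0 W/m².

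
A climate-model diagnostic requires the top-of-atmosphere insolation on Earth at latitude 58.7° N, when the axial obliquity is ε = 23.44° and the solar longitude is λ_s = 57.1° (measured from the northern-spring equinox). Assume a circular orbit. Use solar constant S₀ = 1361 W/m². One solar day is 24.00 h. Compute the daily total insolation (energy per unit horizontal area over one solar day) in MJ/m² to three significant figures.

Solar declination: sin δ = sin ε · sin λ_s = sin 23.44° × sin 57.1° = 0.33399, so δ = +19.511°.
cos H₀ = −tan(+58.7°) tan(+19.511°) = -0.5828, H₀ = 2.1929 rad.
Bracket: H₀ sin φ sin δ + cos φ cos δ sin H₀ = 2.1929×0.85446×0.33399 + 0.51952×0.94258×0.81263 = 0.625812 + 0.397936 = 1.023748.
Q̄ = (S₀/π) × [bracket] = (1361/π) × 1.023748 = 443.51 W/m².
Daily total = Q̄ × 24.00 h × 3600 s/h = 443.51 × 24.00 × 3600 / 10⁶ = 38.32 MJ/m².

38.3 MJ/m²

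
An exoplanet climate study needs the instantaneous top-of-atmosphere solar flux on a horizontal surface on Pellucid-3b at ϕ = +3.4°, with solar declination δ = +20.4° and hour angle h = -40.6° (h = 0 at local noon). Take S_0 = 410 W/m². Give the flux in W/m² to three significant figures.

300 W/m²

cos θ_z = sin ϕ sin δ + cos ϕ cos δ cos h = 0.020673 + 0.710399 = 0.731072.
Flux = S_0 · cos θ_z = 410 × 0.731072 = 299.7 W/m².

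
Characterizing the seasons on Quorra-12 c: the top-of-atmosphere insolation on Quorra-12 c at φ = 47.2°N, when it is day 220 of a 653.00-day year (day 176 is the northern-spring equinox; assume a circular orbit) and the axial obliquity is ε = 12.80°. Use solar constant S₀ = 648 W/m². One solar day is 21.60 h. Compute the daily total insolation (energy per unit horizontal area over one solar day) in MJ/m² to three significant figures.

Solar longitude: λ_s = 360° × (220 − 176)/653.00 = 24.257°.
sin δ = sin 12.80° × sin 24.257° = 0.09102, so δ = +5.222°.
cos H₀ = −tan(+47.2°) tan(+5.222°) = -0.0987, H₀ = 1.6697 rad.
Bracket: H₀ sin φ sin δ + cos φ cos δ sin H₀ = 1.6697×0.73373×0.09102 + 0.67944×0.99585×0.99512 = 0.111509 + 0.673318 = 0.784827.
Q̄ = (S₀/π) × [bracket] = (648/π) × 0.784827 = 161.88 W/m².
Daily total = Q̄ × 21.60 h × 3600 s/h = 161.88 × 21.60 × 3600 / 10⁶ = 12.59 MJ/m².

12.6 MJ/m²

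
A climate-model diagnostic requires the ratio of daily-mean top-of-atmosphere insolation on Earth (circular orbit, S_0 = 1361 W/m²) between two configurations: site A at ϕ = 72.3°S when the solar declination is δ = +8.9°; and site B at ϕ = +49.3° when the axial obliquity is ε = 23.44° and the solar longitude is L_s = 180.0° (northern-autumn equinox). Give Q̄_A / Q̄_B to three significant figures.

— Configuration A (ϕ=-72.3°):
cos h₀ = −tan(-72.3°) tan(+8.900°) = 0.4907, h₀ = 1.0579 rad.
Bracket: h₀ sin ϕ sin δ + cos ϕ cos δ sin h₀ = 1.0579×-0.95266×0.15471 + 0.30403×0.98796×0.87134 = -0.155920 + 0.261724 = 0.105804.
Q̄ = (S_0/π) × [bracket] = (1361/π) × 0.105804 = 45.836 W/m².
— Configuration B (ϕ=+49.3°):
Solar declination: sin δ = sin ε · sin L_s = sin 23.44° × sin 180.0° = 0.00000, so δ = +0.000°.
cos h₀ = −tan(+49.3°) tan(+0.000°) = -0.0000, h₀ = 1.5708 rad.
Bracket: h₀ sin ϕ sin δ + cos ϕ cos δ sin h₀ = 1.5708×0.75813×0.00000 + 0.65210×1.00000×1.00000 = 0.000000 + 0.652100 = 0.652100.
Q̄ = (S_0/π) × [bracket] = (1361/π) × 0.652100 = 282.50 W/m².
Ratio Q̄_A / Q̄_B = 45.836 / 282.50 = 0.1623.

Q̄_A / Q̄_B ≈ 0.162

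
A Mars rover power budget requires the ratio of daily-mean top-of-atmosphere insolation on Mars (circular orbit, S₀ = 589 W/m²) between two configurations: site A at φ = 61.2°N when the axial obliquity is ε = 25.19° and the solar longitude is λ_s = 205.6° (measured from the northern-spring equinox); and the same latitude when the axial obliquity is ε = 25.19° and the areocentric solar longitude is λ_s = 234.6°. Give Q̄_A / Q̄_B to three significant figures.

Q̄_A / Q̄_B ≈ 3.06

— Configuration A (φ=+61.2°):
Solar declination: sin δ = sin ε · sin λ_s = sin 25.19° × sin 205.6° = -0.18390, so δ = -10.597°.
cos H₀ = −tan(+61.2°) tan(-10.597°) = 0.3403, H₀ = 1.2235 rad.
Bracket: H₀ sin φ sin δ + cos φ cos δ sin H₀ = 1.2235×0.87631×-0.18390 + 0.48175×0.98294×0.94031 = -0.197171 + 0.445266 = 0.248095.
Q̄ = (S₀/π) × [bracket] = (589/π) × 0.248095 = 46.514 W/m².
— Configuration B (φ=+61.2°):
sin δ = sin 25.19° × sin 234.6° = -0.34694, so δ = -20.300°.
cos H₀ = −tan(+61.2°) tan(-20.300°) = 0.6729, H₀ = 0.8327 rad.
Bracket: H₀ sin φ sin δ + cos φ cos δ sin H₀ = 0.8327×0.87631×-0.34694 + 0.48175×0.93789×0.73976 = -0.253163 + 0.334245 = 0.081082.
Q̄ = (S₀/π) × [bracket] = (589/π) × 0.081082 = 15.202 W/m².
Ratio Q̄_A / Q̄_B = 46.514 / 15.202 = 3.060.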